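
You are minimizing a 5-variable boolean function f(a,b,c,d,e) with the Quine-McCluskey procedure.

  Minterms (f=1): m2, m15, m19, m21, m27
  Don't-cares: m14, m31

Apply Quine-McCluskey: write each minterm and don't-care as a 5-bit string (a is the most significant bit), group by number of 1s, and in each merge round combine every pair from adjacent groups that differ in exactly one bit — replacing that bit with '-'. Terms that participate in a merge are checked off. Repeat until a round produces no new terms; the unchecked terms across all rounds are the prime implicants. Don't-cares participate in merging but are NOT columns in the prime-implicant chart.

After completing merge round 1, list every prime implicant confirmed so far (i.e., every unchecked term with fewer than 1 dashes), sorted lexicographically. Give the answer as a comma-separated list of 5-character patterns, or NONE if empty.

Round 0: 00010 01110✓ 01111✓ 10011✓ 10101 11011✓ 11111✓
Round 1: -1111 0111- 1-011 11-11
PIs = {-1111, 00010, 0111-, 1-011, 10101, 11-11}

00010, 10101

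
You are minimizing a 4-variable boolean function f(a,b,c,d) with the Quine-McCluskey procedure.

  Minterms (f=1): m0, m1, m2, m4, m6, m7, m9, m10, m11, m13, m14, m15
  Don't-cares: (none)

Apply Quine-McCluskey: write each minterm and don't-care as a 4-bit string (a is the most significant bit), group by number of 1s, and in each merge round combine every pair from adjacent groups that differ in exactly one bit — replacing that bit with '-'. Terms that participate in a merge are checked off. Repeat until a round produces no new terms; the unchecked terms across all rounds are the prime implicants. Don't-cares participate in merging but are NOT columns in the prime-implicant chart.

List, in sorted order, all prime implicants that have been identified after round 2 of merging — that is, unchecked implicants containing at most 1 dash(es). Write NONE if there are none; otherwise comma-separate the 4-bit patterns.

[col 0] 0000*, 0001*, 0010*, 0100*, 0110*, 0111*, 1001*, 1010*, 1011*, 1101*, 1110*, 1111*
[col 1] -001, -010*, -110*, -111*, 0-00*, 0-10*, 00-0*, 000-, 01-0*, 011-*, 1-01*, 1-10*, 1-11*, 10-1*, 101-*, 11-1*, 111-*
[col 2] --10, -11-, 0--0, 1--1, 1-1-
Prime implicants: --10, -001, -11-, 0--0, 000-, 1--1, 1-1-

-001, 000-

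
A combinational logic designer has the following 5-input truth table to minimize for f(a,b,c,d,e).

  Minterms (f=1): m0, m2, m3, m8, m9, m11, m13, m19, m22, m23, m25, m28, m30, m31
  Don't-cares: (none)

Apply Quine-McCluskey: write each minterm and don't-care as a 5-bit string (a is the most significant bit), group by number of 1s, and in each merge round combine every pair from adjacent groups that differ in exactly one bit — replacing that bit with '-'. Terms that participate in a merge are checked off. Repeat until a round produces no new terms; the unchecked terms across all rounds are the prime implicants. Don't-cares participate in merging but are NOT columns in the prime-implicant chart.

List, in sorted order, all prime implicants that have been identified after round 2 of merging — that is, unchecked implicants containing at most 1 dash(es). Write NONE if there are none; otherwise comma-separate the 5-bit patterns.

Round 0: 00000✓ 00010✓ 00011✓ 01000✓ 01001✓ 01011✓ 01101✓ 10011✓ 10110✓ 10111✓ 11001✓ 11100✓ 11110✓ 11111✓
Round 1: -0011 -1001 0-000 0-011 000-0 0001- 01-01 010-1 0100- 1-110✓ 1-111✓ 10-11 1011-✓ 111-0 1111-✓
Round 2: 1-11-
PIs = {-0011, -1001, 0-000, 0-011, 000-0, 0001-, 01-01, 010-1, 0100-, 1-11-, 10-11, 111-0}

-0011, -1001, 0-000, 0-011, 000-0, 0001-, 01-01, 010-1, 0100-, 10-11, 111-0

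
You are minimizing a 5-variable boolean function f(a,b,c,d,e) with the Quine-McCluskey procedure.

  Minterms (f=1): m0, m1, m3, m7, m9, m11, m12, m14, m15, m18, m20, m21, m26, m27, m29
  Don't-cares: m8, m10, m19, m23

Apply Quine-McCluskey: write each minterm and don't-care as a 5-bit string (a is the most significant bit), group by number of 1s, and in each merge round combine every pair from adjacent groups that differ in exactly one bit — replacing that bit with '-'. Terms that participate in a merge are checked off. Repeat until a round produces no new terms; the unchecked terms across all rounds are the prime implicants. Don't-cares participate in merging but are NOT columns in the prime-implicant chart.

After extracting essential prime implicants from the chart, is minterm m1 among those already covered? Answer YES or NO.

YES

[col 0] 00000*, 00001*, 00011*, 00111*, 01000*, 01001*, 01010*, 01011*, 01100*, 01110*, 01111*, 10010*, 10011*, 10100*, 10101*, 10111*, 11010*, 11011*, 11101*
[col 1] -0011*, -0111*, -1010*, -1011*, 0-000*, 0-001*, 0-011*, 0-111*, 00-11*, 000-1*, 0000-*, 01-00*, 01-10*, 01-11*, 010-0*, 010-1*, 0100-*, 0101-*, 011-0*, 0111-*, 1-010*, 1-011*, 1-101, 10-11*, 1001-*, 101-1, 1010-, 1101-*
[col 2] --011, -0-11, -101-, 0--11, 0-0-1, 0-00-, 01--0, 01-1-, 010--, 1-01-
Prime implicants: --011, -0-11, -101-, 0--11, 0-0-1, 0-00-, 01--0, 01-1-, 010--, 1-01-, 1-101, 101-1, 1010-
PI chart (minterm → PIs covering it):
  0 | 0-00-  (sole → essential)
  1 | 0-0-1,0-00-
  3 | --011,-0-11,0--11,0-0-1
  7 | -0-11,0--11
  9 | 0-0-1,0-00-,010--
  11 | --011,-101-,0--11,0-0-1,01-1-,010--
  12 | 01--0  (sole → essential)
  14 | 01--0,01-1-
  15 | 0--11,01-1-
  18 | 1-01-  (sole → essential)
  20 | 1010-  (sole → essential)
  21 | 1-101,101-1,1010-
  26 | -101-,1-01-
  27 | --011,-101-,1-01-
  29 | 1-101  (sole → essential)
Essential prime implicants: 0-00-, 01--0, 1-01-, 1-101, 1010-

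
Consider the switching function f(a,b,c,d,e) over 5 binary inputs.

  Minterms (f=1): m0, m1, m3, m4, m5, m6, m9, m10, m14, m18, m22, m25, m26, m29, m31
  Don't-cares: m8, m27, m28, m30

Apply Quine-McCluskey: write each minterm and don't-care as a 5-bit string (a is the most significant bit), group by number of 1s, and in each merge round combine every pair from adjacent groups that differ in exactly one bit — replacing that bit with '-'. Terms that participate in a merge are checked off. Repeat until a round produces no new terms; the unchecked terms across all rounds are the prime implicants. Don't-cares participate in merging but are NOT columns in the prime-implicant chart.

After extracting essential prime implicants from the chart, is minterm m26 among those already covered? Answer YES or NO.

size-2^0 implicants → 00000(✓)  00001(✓)  00011(✓)  00100(✓)  00101(✓)  00110(✓)  01000(✓)  01001(✓)  01010(✓)  01110(✓)  10010(✓)  10110(✓)  11001(✓)  11010(✓)  11011(✓)  11100(✓)  11101(✓)  11110(✓)  11111(✓)
size-2^1 implicants → -0110(✓)  -1001  -1010(✓)  -1110(✓)  0-000(✓)  0-001(✓)  0-110(✓)  00-00(✓)  00-01(✓)  000-1  0000-(✓)  001-0  0010-(✓)  01-10(✓)  010-0  0100-(✓)  1-010(✓)  1-110(✓)  10-10(✓)  11-01(✓)  11-10(✓)  11-11(✓)  110-1(✓)  1101-(✓)  111-0(✓)  111-1(✓)  1110-(✓)  1111-(✓)
size-2^2 implicants → --110  -1-10  0-00-  00-0-  1--10  11--1  11-1-  111--
Unchecked terms (primes): --110, -1-10, -1001, 0-00-, 00-0-, 000-1, 001-0, 010-0, 1--10, 11--1, 11-1-, 111--
Minterm coverage:
  m0 ⊆ 0-00-,00-0-
  m1 ⊆ 0-00-,00-0-,000-1
  m3 ⊆ 000-1 [E]
  m4 ⊆ 00-0-,001-0
  m5 ⊆ 00-0- [E]
  m6 ⊆ --110,001-0
  m9 ⊆ -1001,0-00-
  m10 ⊆ -1-10,010-0
  m14 ⊆ --110,-1-10
  m18 ⊆ 1--10 [E]
  m22 ⊆ --110,1--10
  m25 ⊆ -1001,11--1
  m26 ⊆ -1-10,1--10,11-1-
  m29 ⊆ 11--1,111--
  m31 ⊆ 11--1,11-1-,111--
E = {00-0-, 000-1, 1--10}

YES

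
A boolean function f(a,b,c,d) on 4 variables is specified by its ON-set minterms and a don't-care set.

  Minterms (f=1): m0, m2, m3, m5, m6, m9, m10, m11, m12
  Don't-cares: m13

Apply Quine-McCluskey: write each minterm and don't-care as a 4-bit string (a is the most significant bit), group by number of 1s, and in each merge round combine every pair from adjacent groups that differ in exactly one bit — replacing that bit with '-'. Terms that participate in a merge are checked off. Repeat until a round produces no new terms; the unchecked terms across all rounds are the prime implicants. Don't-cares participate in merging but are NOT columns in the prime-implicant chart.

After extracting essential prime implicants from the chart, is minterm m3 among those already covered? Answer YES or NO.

[col 0] 0000*, 0010*, 0011*, 0101*, 0110*, 1001*, 1010*, 1011*, 1100*, 1101*
[col 1] -010*, -011*, -101, 0-10, 00-0, 001-*, 1-01, 10-1, 101-*, 110-
[col 2] -01-
Prime implicants: -01-, -101, 0-10, 00-0, 1-01, 10-1, 110-
PI chart (minterm → PIs covering it):
  0 | 00-0  (sole → essential)
  2 | -01-,0-10,00-0
  3 | -01-  (sole → essential)
  5 | -101  (sole → essential)
  6 | 0-10  (sole → essential)
  9 | 1-01,10-1
  10 | -01-  (sole → essential)
  11 | -01-,10-1
  12 | 110-  (sole → essential)
Essential prime implicants: -01-, -101, 0-10, 00-0, 110-

YES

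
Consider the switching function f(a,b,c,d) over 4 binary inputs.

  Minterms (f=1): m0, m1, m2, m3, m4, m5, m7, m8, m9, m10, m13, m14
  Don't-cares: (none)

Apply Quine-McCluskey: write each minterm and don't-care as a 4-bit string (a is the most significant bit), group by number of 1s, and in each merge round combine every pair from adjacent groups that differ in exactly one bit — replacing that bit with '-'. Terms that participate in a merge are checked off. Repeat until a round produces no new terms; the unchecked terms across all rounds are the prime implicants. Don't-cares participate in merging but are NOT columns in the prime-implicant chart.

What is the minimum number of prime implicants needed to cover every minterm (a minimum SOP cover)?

Round 0: 0000✓ 0001✓ 0010✓ 0011✓ 0100✓ 0101✓ 0111✓ 1000✓ 1001✓ 1010✓ 1101✓ 1110✓
Round 1: -000✓ -001✓ -010✓ -101✓ 0-00✓ 0-01✓ 0-11✓ 00-0✓ 00-1✓ 000-✓ 001-✓ 01-1✓ 010-✓ 1-01✓ 1-10 10-0✓ 100-✓
Round 2: --01 -0-0 -00- 0--1 0-0- 00--
PIs = {--01, -0-0, -00-, 0--1, 0-0-, 00--, 1-10}
Coverage chart:
  m0: -0-0,-00-,0-0-,00--
  m1: --01,-00-,0--1,0-0-,00--
  m2: -0-0,00--
  m3: 0--1,00--
  m4: 0-0- ←essential
  m5: --01,0--1,0-0-
  m7: 0--1 ←essential
  m8: -0-0,-00-
  m9: --01,-00-
  m10: -0-0,1-10
  m13: --01 ←essential
  m14: 1-10 ←essential
Essential: --01, 0--1, 0-0-, 1-10
Petrick residual → -0-0
Min cover (5 terms): c'd + b'd' + a'd + a'c' + acd'

5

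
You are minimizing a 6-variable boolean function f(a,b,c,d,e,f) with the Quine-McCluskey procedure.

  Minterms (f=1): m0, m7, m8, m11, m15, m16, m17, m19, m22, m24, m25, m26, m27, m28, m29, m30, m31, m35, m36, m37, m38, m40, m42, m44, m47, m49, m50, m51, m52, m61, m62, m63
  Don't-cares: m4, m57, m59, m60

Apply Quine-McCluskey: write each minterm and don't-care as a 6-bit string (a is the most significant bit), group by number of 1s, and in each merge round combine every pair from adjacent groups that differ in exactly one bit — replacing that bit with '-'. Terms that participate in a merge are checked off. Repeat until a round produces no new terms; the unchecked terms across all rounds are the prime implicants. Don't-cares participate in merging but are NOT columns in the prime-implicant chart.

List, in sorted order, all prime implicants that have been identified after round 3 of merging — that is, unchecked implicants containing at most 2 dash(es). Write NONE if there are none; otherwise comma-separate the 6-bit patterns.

--1111, -00100, -01000, 0--000, 0-1-11, 00-111, 000-00, 01-00-, 01-110, 1--100, 1-0011, 1001-0, 10010-, 101-00, 1010-0, 11001-

[col 0] 000000*, 000100*, 000111*, 001000*, 001011*, 001111*, 010000*, 010001*, 010011*, 010110*, 011000*, 011001*, 011010*, 011011*, 011100*, 011101*, 011110*, 011111*, 100011*, 100100*, 100101*, 100110*, 101000*, 101010*, 101100*, 101111*, 110001*, 110010*, 110011*, 110100*, 111001*, 111011*, 111100*, 111101*, 111110*, 111111*
[col 1] -00100, -01000, -01111*, -10001*, -10011*, -11001*, -11011*, -11100*, -11101*, -11110*, -11111*, 0-0000*, 0-1000*, 0-1011*, 0-1111*, 00-000*, 00-111, 000-00, 001-11*, 01-000*, 01-001*, 01-011*, 01-110, 0100-1*, 01000-*, 011-00*, 011-01*, 011-10*, 011-11*, 0110-0*, 0110-1*, 01100-*, 01101-*, 0111-0*, 0111-1*, 01110-*, 01111-*, 1-0011, 1-0100*, 1-1100*, 1-1111*, 10-100*, 1001-0, 10010-, 101-00, 1010-0, 11-001*, 11-011*, 11-100*, 1100-1*, 11001-, 111-01*, 111-11*, 1110-1*, 1111-0*, 1111-1*, 11110-*, 11111-*
[col 2] --1111, -1-001*, -1-011*, -100-1*, -11-01*, -11-11*, -110-1*, -111-0*, -111-1*, -1110-*, -1111-*, 0--000, 0-1-11, 01-0-1*, 01-00-, 011--0*, 011--1*, 011-0-*, 011-1-*, 0110--*, 0111--*, 1--100, 11-0-1*, 111--1*, 1111--*
[col 3] -1-0-1, -11--1, -111--, 011---
Prime implicants: --1111, -00100, -01000, -1-0-1, -11--1, -111--, 0--000, 0-1-11, 00-111, 000-00, 01-00-, 01-110, 011---, 1--100, 1-0011, 1001-0, 10010-, 101-00, 1010-0, 11001-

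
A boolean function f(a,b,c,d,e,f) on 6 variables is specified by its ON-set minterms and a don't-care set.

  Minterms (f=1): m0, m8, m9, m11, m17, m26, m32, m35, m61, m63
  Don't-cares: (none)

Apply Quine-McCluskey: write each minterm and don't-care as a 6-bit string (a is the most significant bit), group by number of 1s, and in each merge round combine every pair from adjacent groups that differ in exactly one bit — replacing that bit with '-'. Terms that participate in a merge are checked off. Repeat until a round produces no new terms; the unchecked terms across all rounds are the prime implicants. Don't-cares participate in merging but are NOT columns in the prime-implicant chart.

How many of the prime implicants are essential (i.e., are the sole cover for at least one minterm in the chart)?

[col 0] 000000*, 001000*, 001001*, 001011*, 010001, 011010, 100000*, 100011, 111101*, 111111*
[col 1] -00000, 00-000, 0010-1, 00100-, 1111-1
Prime implicants: -00000, 00-000, 0010-1, 00100-, 010001, 011010, 100011, 1111-1
PI chart (minterm → PIs covering it):
  0 | -00000,00-000
  8 | 00-000,00100-
  9 | 0010-1,00100-
  11 | 0010-1  (sole → essential)
  17 | 010001  (sole → essential)
  26 | 011010  (sole → essential)
  32 | -00000  (sole → essential)
  35 | 100011  (sole → essential)
  61 | 1111-1  (sole → essential)
  63 | 1111-1  (sole → essential)
Essential prime implicants: -00000, 0010-1, 010001, 011010, 100011, 1111-1

6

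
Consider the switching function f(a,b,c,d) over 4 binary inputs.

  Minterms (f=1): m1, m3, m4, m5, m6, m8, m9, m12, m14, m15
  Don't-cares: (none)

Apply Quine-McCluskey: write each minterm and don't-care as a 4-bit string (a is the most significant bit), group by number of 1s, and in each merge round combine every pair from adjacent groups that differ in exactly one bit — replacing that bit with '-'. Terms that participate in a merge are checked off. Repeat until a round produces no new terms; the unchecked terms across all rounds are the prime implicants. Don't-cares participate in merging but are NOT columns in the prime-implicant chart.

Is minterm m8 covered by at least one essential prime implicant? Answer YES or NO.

size-2^0 implicants → 0001(✓)  0011(✓)  0100(✓)  0101(✓)  0110(✓)  1000(✓)  1001(✓)  1100(✓)  1110(✓)  1111(✓)
size-2^1 implicants → -001  -100(✓)  -110(✓)  0-01  00-1  01-0(✓)  010-  1-00  100-  11-0(✓)  111-
size-2^2 implicants → -1-0
Unchecked terms (primes): -001, -1-0, 0-01, 00-1, 010-, 1-00, 100-, 111-
Minterm coverage:
  m1 ⊆ -001,0-01,00-1
  m3 ⊆ 00-1 [E]
  m4 ⊆ -1-0,010-
  m5 ⊆ 0-01,010-
  m6 ⊆ -1-0 [E]
  m8 ⊆ 1-00,100-
  m9 ⊆ -001,100-
  m12 ⊆ -1-0,1-00
  m14 ⊆ -1-0,111-
  m15 ⊆ 111- [E]
E = {-1-0, 00-1, 111-}

NO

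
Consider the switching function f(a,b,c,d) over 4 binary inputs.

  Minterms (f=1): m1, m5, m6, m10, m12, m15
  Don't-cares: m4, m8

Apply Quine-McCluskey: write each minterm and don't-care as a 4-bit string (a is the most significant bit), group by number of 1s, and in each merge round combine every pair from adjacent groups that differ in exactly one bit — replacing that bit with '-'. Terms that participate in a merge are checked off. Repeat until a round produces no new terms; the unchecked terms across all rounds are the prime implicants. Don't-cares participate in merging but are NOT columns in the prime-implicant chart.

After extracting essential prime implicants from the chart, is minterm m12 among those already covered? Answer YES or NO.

NO

[col 0] 0001*, 0100*, 0101*, 0110*, 1000*, 1010*, 1100*, 1111
[col 1] -100, 0-01, 01-0, 010-, 1-00, 10-0
Prime implicants: -100, 0-01, 01-0, 010-, 1-00, 10-0, 1111
PI chart (minterm → PIs covering it):
  1 | 0-01  (sole → essential)
  5 | 0-01,010-
  6 | 01-0  (sole → essential)
  10 | 10-0  (sole → essential)
  12 | -100,1-00
  15 | 1111  (sole → essential)
Essential prime implicants: 0-01, 01-0, 10-0, 1111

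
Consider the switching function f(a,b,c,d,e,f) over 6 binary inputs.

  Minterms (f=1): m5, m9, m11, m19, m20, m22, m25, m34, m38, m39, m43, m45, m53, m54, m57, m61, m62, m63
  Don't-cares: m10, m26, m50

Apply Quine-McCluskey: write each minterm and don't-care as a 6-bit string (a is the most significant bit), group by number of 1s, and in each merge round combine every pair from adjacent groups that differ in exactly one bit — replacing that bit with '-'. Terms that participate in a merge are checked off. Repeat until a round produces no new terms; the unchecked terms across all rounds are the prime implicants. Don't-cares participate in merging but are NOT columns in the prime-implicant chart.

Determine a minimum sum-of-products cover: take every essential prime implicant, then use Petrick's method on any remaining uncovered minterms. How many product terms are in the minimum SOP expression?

11

[col 0] 000101, 001001*, 001010*, 001011*, 010011, 010100*, 010110*, 011001*, 011010*, 100010*, 100110*, 100111*, 101011*, 101101*, 110010*, 110101*, 110110*, 111001*, 111101*, 111110*, 111111*
[col 1] -01011, -10110, -11001, 0-1001, 0-1010, 0010-1, 00101-, 0101-0, 1-0010*, 1-0110*, 1-1101, 100-10*, 10011-, 11-101, 11-110, 110-10*, 111-01, 1111-1, 11111-
[col 2] 1-0-10
Prime implicants: -01011, -10110, -11001, 0-1001, 0-1010, 000101, 0010-1, 00101-, 010011, 0101-0, 1-0-10, 1-1101, 10011-, 11-101, 11-110, 111-01, 1111-1, 11111-
PI chart (minterm → PIs covering it):
  5 | 000101  (sole → essential)
  9 | 0-1001,0010-1
  11 | -01011,0010-1,00101-
  19 | 010011  (sole → essential)
  20 | 0101-0  (sole → essential)
  22 | -10110,0101-0
  25 | -11001,0-1001
  34 | 1-0-10  (sole → essential)
  38 | 1-0-10,10011-
  39 | 10011-  (sole → essential)
  43 | -01011  (sole → essential)
  45 | 1-1101  (sole → essential)
  53 | 11-101  (sole → essential)
  54 | -10110,1-0-10,11-110
  57 | -11001,111-01
  61 | 1-1101,11-101,111-01,1111-1
  62 | 11-110,11111-
  63 | 1111-1,11111-
Essential prime implicants: -01011, 000101, 010011, 0101-0, 1-0-10, 1-1101, 10011-, 11-101
Petrick residual → -11001, 0-1001, 11111-
Minimum SOP uses 11 PIs: b'cd'ef + bcd'e'f + a'cd'e'f + a'b'c'de'f + a'bc'd'ef + a'bc'df' + ac'ef' + acde'f + ab'c'de + abde'f + abcde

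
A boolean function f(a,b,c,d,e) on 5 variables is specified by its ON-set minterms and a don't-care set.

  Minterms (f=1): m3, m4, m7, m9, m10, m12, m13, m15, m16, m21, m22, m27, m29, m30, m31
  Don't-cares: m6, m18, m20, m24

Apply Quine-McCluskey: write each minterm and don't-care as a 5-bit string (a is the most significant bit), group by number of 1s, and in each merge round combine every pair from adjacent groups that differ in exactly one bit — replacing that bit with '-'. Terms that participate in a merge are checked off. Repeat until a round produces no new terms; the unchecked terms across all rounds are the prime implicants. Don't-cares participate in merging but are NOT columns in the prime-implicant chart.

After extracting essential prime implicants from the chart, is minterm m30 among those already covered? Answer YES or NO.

[col 0] 00011*, 00100*, 00110*, 00111*, 01001*, 01010, 01100*, 01101*, 01111*, 10000*, 10010*, 10100*, 10101*, 10110*, 11000*, 11011*, 11101*, 11110*, 11111*
[col 1] -0100*, -0110*, -1101*, -1111*, 0-100, 0-111, 00-11, 001-0*, 0011-, 01-01, 011-1*, 0110-, 1-000, 1-101, 1-110, 10-00*, 10-10*, 100-0*, 101-0*, 1010-, 11-11, 111-1*, 1111-
[col 2] -01-0, -11-1, 10--0
Prime implicants: -01-0, -11-1, 0-100, 0-111, 00-11, 0011-, 01-01, 01010, 0110-, 1-000, 1-101, 1-110, 10--0, 1010-, 11-11, 1111-
PI chart (minterm → PIs covering it):
  3 | 00-11  (sole → essential)
  4 | -01-0,0-100
  7 | 0-111,00-11,0011-
  9 | 01-01  (sole → essential)
  10 | 01010  (sole → essential)
  12 | 0-100,0110-
  13 | -11-1,01-01,0110-
  15 | -11-1,0-111
  16 | 1-000,10--0
  21 | 1-101,1010-
  22 | -01-0,1-110,10--0
  27 | 11-11  (sole → essential)
  29 | -11-1,1-101
  30 | 1-110,1111-
  31 | -11-1,11-11,1111-
Essential prime implicants: 00-11, 01-01, 01010, 11-11

NO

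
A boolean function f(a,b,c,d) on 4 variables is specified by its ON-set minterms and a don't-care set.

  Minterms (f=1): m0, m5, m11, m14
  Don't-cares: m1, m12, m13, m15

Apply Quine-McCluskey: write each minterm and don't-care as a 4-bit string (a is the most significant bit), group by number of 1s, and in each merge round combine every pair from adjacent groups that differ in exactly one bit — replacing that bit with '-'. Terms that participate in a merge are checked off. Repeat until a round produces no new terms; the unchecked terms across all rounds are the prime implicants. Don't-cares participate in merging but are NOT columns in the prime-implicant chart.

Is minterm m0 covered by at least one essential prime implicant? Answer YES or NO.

Round 0: 0000✓ 0001✓ 0101✓ 1011✓ 1100✓ 1101✓ 1110✓ 1111✓
Round 1: -101 0-01 000- 1-11 11-0✓ 11-1✓ 110-✓ 111-✓
Round 2: 11--
PIs = {-101, 0-01, 000-, 1-11, 11--}
Coverage chart:
  m0: 000- ←essential
  m5: -101,0-01
  m11: 1-11 ←essential
  m14: 11-- ←essential
Essential: 000-, 1-11, 11--

YES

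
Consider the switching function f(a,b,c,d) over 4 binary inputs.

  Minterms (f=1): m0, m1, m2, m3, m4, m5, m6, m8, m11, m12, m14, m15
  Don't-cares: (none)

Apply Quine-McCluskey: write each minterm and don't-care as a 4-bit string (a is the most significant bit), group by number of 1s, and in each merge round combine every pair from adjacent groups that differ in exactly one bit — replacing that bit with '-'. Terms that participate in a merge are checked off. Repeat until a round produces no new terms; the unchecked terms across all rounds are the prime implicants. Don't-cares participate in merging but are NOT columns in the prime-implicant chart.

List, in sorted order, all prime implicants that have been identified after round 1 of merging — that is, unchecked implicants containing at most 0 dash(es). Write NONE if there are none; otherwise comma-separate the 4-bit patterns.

Round 0: 0000✓ 0001✓ 0010✓ 0011✓ 0100✓ 0101✓ 0110✓ 1000✓ 1011✓ 1100✓ 1110✓ 1111✓
Round 1: -000✓ -011 -100✓ -110✓ 0-00✓ 0-01✓ 0-10✓ 00-0✓ 00-1✓ 000-✓ 001-✓ 01-0✓ 010-✓ 1-00✓ 1-11 11-0✓ 111-
Round 2: --00 -1-0 0--0 0-0- 00--
PIs = {--00, -011, -1-0, 0--0, 0-0-, 00--, 1-11, 111-}

NONE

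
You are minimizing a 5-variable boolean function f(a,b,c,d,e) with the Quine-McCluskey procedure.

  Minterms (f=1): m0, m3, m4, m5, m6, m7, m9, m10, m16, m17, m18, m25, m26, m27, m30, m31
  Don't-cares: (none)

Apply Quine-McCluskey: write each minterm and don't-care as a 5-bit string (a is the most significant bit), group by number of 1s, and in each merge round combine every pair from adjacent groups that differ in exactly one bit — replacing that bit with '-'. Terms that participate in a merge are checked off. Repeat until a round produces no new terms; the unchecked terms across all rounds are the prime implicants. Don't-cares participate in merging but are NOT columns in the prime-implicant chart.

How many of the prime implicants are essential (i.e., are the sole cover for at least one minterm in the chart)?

5

[col 0] 00000*, 00011*, 00100*, 00101*, 00110*, 00111*, 01001*, 01010*, 10000*, 10001*, 10010*, 11001*, 11010*, 11011*, 11110*, 11111*
[col 1] -0000, -1001, -1010, 00-00, 00-11, 001-0*, 001-1*, 0010-*, 0011-*, 1-001, 1-010, 100-0, 1000-, 11-10*, 11-11*, 110-1, 1101-*, 1111-*
[col 2] 001--, 11-1-
Prime implicants: -0000, -1001, -1010, 00-00, 00-11, 001--, 1-001, 1-010, 100-0, 1000-, 11-1-, 110-1
PI chart (minterm → PIs covering it):
  0 | -0000,00-00
  3 | 00-11  (sole → essential)
  4 | 00-00,001--
  5 | 001--  (sole → essential)
  6 | 001--  (sole → essential)
  7 | 00-11,001--
  9 | -1001  (sole → essential)
  10 | -1010  (sole → essential)
  16 | -0000,100-0,1000-
  17 | 1-001,1000-
  18 | 1-010,100-0
  25 | -1001,1-001,110-1
  26 | -1010,1-010,11-1-
  27 | 11-1-,110-1
  30 | 11-1-  (sole → essential)
  31 | 11-1-  (sole → essential)
Essential prime implicants: -1001, -1010, 00-11, 001--, 11-1-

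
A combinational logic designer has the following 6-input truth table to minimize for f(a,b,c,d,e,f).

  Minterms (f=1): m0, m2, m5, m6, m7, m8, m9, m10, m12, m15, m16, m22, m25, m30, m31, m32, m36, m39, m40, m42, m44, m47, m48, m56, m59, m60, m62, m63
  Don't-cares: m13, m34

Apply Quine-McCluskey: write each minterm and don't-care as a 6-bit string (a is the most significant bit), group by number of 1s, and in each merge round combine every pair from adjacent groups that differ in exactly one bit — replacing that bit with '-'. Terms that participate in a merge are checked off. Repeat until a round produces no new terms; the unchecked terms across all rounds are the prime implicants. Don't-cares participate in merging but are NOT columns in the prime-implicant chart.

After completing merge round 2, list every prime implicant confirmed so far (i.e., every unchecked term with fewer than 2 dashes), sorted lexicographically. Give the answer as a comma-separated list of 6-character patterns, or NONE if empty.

0-0110, 0-1001, 000-10, 00011-, 01-110, 111-11, 1111-0

size-2^0 implicants → 000000(✓)  000010(✓)  000101(✓)  000110(✓)  000111(✓)  001000(✓)  001001(✓)  001010(✓)  001100(✓)  001101(✓)  001111(✓)  010000(✓)  010110(✓)  011001(✓)  011110(✓)  011111(✓)  100000(✓)  100010(✓)  100100(✓)  100111(✓)  101000(✓)  101010(✓)  101100(✓)  101111(✓)  110000(✓)  111000(✓)  111011(✓)  111100(✓)  111110(✓)  111111(✓)
size-2^1 implicants → -00000(✓)  -00010(✓)  -00111(✓)  -01000(✓)  -01010(✓)  -01100(✓)  -01111(✓)  -10000(✓)  -11110(✓)  -11111(✓)  0-0000(✓)  0-0110  0-1001  0-1111(✓)  00-000(✓)  00-010(✓)  00-101(✓)  00-111(✓)  000-10  0000-0(✓)  0001-1(✓)  00011-  001-00(✓)  001-01(✓)  0010-0(✓)  00100-(✓)  0011-1(✓)  00110-(✓)  01-110  01111-(✓)  1-0000(✓)  1-1000(✓)  1-1100(✓)  1-1111(✓)  10-000(✓)  10-010(✓)  10-100(✓)  10-111(✓)  100-00(✓)  1000-0(✓)  101-00(✓)  1010-0(✓)  11-000(✓)  111-00(✓)  111-11  1111-0  11111-(✓)
size-2^2 implicants → --0000  --1111  -0-000(✓)  -0-010(✓)  -0-111  -000-0(✓)  -01-00  -010-0(✓)  -1111-  00-0-0(✓)  00-1-1  001-0-  1--000  1-1-00  10--00  10-0-0(✓)
size-2^3 implicants → -0-0-0
Unchecked terms (primes): --0000, --1111, -0-0-0, -0-111, -01-00, -1111-, 0-0110, 0-1001, 00-1-1, 000-10, 00011-, 001-0-, 01-110, 1--000, 1-1-00, 10--00, 111-11, 1111-0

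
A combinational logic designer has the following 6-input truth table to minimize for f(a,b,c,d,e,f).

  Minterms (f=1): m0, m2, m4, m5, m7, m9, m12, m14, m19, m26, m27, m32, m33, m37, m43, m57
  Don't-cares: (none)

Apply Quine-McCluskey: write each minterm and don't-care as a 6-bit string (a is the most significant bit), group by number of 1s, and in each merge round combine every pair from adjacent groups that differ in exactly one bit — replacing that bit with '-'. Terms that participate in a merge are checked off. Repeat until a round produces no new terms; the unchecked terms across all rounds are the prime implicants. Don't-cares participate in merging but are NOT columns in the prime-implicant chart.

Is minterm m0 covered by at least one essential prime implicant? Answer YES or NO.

YES

[col 0] 000000*, 000010*, 000100*, 000101*, 000111*, 001001, 001100*, 001110*, 010011*, 011010*, 011011*, 100000*, 100001*, 100101*, 101011, 111001
[col 1] -00000, -00101, 00-100, 000-00, 0000-0, 0001-1, 00010-, 0011-0, 01-011, 01101-, 100-01, 10000-
Prime implicants: -00000, -00101, 00-100, 000-00, 0000-0, 0001-1, 00010-, 001001, 0011-0, 01-011, 01101-, 100-01, 10000-, 101011, 111001
PI chart (minterm → PIs covering it):
  0 | -00000,000-00,0000-0
  2 | 0000-0  (sole → essential)
  4 | 00-100,000-00,00010-
  5 | -00101,0001-1,00010-
  7 | 0001-1  (sole → essential)
  9 | 001001  (sole → essential)
  12 | 00-100,0011-0
  14 | 0011-0  (sole → essential)
  19 | 01-011  (sole → essential)
  26 | 01101-  (sole → essential)
  27 | 01-011,01101-
  32 | -00000,10000-
  33 | 100-01,10000-
  37 | -00101,100-01
  43 | 101011  (sole → essential)
  57 | 111001  (sole → essential)
Essential prime implicants: 0000-0, 0001-1, 001001, 0011-0, 01-011, 01101-, 101011, 111001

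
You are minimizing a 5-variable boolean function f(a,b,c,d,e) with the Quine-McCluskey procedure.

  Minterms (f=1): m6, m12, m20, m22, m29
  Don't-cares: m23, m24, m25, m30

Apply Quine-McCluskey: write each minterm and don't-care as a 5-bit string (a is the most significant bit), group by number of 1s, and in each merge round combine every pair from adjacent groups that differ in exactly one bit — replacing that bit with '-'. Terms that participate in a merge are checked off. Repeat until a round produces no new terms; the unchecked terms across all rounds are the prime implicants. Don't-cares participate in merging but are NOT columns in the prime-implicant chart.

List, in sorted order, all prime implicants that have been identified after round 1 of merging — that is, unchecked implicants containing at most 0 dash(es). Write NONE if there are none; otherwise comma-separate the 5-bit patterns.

Round 0: 00110✓ 01100 10100✓ 10110✓ 10111✓ 11000✓ 11001✓ 11101✓ 11110✓
Round 1: -0110 1-110 101-0 1011- 11-01 1100-
PIs = {-0110, 01100, 1-110, 101-0, 1011-, 11-01, 1100-}

01100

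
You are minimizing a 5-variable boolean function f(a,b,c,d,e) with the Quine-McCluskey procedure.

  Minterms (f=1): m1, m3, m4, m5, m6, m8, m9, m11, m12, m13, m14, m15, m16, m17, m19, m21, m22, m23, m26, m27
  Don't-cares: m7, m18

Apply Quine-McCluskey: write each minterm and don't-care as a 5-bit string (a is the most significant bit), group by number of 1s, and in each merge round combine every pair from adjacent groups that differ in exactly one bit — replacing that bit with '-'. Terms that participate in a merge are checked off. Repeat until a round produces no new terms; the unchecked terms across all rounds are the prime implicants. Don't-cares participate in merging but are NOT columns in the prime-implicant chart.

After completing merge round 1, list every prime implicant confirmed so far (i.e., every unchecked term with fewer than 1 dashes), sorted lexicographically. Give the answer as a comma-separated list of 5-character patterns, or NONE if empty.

[col 0] 00001*, 00011*, 00100*, 00101*, 00110*, 00111*, 01000*, 01001*, 01011*, 01100*, 01101*, 01110*, 01111*, 10000*, 10001*, 10010*, 10011*, 10101*, 10110*, 10111*, 11010*, 11011*
[col 1] -0001*, -0011*, -0101*, -0110*, -0111*, -1011*, 0-001*, 0-011*, 0-100*, 0-101*, 0-110*, 0-111*, 00-01*, 00-11*, 000-1*, 001-0*, 001-1*, 0010-*, 0011-*, 01-00*, 01-01*, 01-11*, 010-1*, 0100-*, 011-0*, 011-1*, 0110-*, 0111-*, 1-010*, 1-011*, 10-01*, 10-10*, 10-11*, 100-0*, 100-1*, 1000-*, 1001-*, 101-1*, 1011-*, 1101-*
[col 2] --011, -0-01*, -0-11*, -00-1*, -01-1*, -011-, 0--01*, 0--11*, 0-0-1*, 0-1-0*, 0-1-1*, 0-10-*, 0-11-*, 00--1*, 001--*, 01--1*, 01-0-, 011--*, 1-01-, 10--1*, 10-1-, 100--
[col 3] -0--1, 0---1, 0-1--
Prime implicants: --011, -0--1, -011-, 0---1, 0-1--, 01-0-, 1-01-, 10-1-, 100--

NONE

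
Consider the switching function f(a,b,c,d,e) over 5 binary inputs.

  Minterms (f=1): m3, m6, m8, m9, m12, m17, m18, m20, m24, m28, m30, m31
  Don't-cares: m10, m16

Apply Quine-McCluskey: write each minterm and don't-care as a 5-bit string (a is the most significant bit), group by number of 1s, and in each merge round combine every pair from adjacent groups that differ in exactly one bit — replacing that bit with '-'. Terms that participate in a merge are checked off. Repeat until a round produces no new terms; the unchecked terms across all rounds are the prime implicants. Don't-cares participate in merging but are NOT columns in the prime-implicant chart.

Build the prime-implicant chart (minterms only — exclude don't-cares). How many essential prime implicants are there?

8

size-2^0 implicants → 00011  00110  01000(✓)  01001(✓)  01010(✓)  01100(✓)  10000(✓)  10001(✓)  10010(✓)  10100(✓)  11000(✓)  11100(✓)  11110(✓)  11111(✓)
size-2^1 implicants → -1000(✓)  -1100(✓)  01-00(✓)  010-0  0100-  1-000(✓)  1-100(✓)  10-00(✓)  100-0  1000-  11-00(✓)  111-0  1111-
size-2^2 implicants → -1-00  1--00
Unchecked terms (primes): -1-00, 00011, 00110, 010-0, 0100-, 1--00, 100-0, 1000-, 111-0, 1111-
Minterm coverage:
  m3 ⊆ 00011 [E]
  m6 ⊆ 00110 [E]
  m8 ⊆ -1-00,010-0,0100-
  m9 ⊆ 0100- [E]
  m12 ⊆ -1-00 [E]
  m17 ⊆ 1000- [E]
  m18 ⊆ 100-0 [E]
  m20 ⊆ 1--00 [E]
  m24 ⊆ -1-00,1--00
  m28 ⊆ -1-00,1--00,111-0
  m30 ⊆ 111-0,1111-
  m31 ⊆ 1111- [E]
E = {-1-00, 00011, 00110, 0100-, 1--00, 100-0, 1000-, 1111-}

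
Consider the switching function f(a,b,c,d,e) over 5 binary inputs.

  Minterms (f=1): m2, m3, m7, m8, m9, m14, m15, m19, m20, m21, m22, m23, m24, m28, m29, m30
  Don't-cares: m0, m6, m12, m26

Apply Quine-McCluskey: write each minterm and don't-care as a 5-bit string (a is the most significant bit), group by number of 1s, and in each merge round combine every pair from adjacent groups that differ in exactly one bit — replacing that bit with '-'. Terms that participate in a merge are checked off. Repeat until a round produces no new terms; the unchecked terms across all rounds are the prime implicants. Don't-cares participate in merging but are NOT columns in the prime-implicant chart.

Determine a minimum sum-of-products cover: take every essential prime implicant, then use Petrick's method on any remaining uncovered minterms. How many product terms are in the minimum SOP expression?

Round 0: 00000✓ 00010✓ 00011✓ 00110✓ 00111✓ 01000✓ 01001✓ 01100✓ 01110✓ 01111✓ 10011✓ 10100✓ 10101✓ 10110✓ 10111✓ 11000✓ 11010✓ 11100✓ 11101✓ 11110✓
Round 1: -0011✓ -0110✓ -0111✓ -1000✓ -1100✓ -1110✓ 0-000 0-110✓ 0-111✓ 00-10✓ 00-11✓ 000-0 0001-✓ 0011-✓ 01-00✓ 0100- 011-0✓ 0111-✓ 1-100✓ 1-101✓ 1-110✓ 10-11✓ 101-0✓ 101-1✓ 1010-✓ 1011-✓ 11-00✓ 11-10✓ 110-0✓ 111-0✓ 1110-✓
Round 2: --110 -0-11 -011- -1-00 -11-0 0-11- 00-1- 1-1-0 1-10- 101-- 11--0
PIs = {--110, -0-11, -011-, -1-00, -11-0, 0-000, 0-11-, 00-1-, 000-0, 0100-, 1-1-0, 1-10-, 101--, 11--0}
Coverage chart:
  m2: 00-1-,000-0
  m3: -0-11,00-1-
  m7: -0-11,-011-,0-11-,00-1-
  m8: -1-00,0-000,0100-
  m9: 0100- ←essential
  m14: --110,-11-0,0-11-
  m15: 0-11- ←essential
  m19: -0-11 ←essential
  m20: 1-1-0,1-10-,101--
  m21: 1-10-,101--
  m22: --110,-011-,1-1-0,101--
  m23: -0-11,-011-,101--
  m24: -1-00,11--0
  m28: -1-00,-11-0,1-1-0,1-10-,11--0
  m29: 1-10- ←essential
  m30: --110,-11-0,1-1-0,11--0
Essential: -0-11, 0-11-, 0100-, 1-10-
Petrick residual → --110, -1-00, 00-1-
Min cover (7 terms): cde' + b'de + bd'e' + a'cd + a'b'd + a'bc'd' + acd'

7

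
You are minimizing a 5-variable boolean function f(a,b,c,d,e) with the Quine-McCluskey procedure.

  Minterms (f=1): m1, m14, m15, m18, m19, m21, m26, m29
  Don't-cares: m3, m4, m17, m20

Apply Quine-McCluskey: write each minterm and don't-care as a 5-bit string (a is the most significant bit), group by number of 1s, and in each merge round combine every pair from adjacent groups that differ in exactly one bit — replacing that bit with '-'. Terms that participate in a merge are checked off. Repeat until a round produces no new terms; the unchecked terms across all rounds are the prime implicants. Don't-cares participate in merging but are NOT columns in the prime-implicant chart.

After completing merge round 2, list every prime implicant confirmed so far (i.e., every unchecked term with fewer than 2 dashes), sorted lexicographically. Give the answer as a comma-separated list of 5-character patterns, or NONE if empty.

size-2^0 implicants → 00001(✓)  00011(✓)  00100(✓)  01110(✓)  01111(✓)  10001(✓)  10010(✓)  10011(✓)  10100(✓)  10101(✓)  11010(✓)  11101(✓)
size-2^1 implicants → -0001(✓)  -0011(✓)  -0100  000-1(✓)  0111-  1-010  1-101  10-01  100-1(✓)  1001-  1010-
size-2^2 implicants → -00-1
Unchecked terms (primes): -00-1, -0100, 0111-, 1-010, 1-101, 10-01, 1001-, 1010-

-0100, 0111-, 1-010, 1-101, 10-01, 1001-, 1010-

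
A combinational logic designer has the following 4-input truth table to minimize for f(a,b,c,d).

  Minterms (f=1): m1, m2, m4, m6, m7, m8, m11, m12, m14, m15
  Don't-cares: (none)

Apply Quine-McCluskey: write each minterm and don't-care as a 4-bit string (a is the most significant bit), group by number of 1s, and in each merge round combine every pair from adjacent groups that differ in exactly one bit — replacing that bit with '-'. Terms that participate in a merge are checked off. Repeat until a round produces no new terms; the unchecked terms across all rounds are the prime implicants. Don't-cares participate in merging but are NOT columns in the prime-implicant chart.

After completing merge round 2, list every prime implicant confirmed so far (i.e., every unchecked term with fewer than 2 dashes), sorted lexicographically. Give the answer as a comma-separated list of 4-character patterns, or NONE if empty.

0-10, 0001, 1-00, 1-11

size-2^0 implicants → 0001  0010(✓)  0100(✓)  0110(✓)  0111(✓)  1000(✓)  1011(✓)  1100(✓)  1110(✓)  1111(✓)
size-2^1 implicants → -100(✓)  -110(✓)  -111(✓)  0-10  01-0(✓)  011-(✓)  1-00  1-11  11-0(✓)  111-(✓)
size-2^2 implicants → -1-0  -11-
Unchecked terms (primes): -1-0, -11-, 0-10, 0001, 1-00, 1-11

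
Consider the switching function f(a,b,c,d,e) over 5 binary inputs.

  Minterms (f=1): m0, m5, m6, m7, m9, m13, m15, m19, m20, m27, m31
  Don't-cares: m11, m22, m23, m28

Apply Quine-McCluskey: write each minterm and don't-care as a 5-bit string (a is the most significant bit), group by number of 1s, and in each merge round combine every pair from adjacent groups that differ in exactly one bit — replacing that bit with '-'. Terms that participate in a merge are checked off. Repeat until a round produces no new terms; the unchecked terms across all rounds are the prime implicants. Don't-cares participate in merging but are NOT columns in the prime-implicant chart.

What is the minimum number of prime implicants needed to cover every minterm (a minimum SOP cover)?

Round 0: 00000 00101✓ 00110✓ 00111✓ 01001✓ 01011✓ 01101✓ 01111✓ 10011✓ 10100✓ 10110✓ 10111✓ 11011✓ 11100✓ 11111✓
Round 1: -0110✓ -0111✓ -1011✓ -1111✓ 0-101✓ 0-111✓ 001-1✓ 0011-✓ 01-01✓ 01-11✓ 010-1✓ 011-1✓ 1-011✓ 1-100 1-111✓ 10-11✓ 101-0 1011-✓ 11-11✓
Round 2: --111 -011- -1-11 0-1-1 01--1 1--11
PIs = {--111, -011-, -1-11, 0-1-1, 00000, 01--1, 1--11, 1-100, 101-0}
Coverage chart:
  m0: 00000 ←essential
  m5: 0-1-1 ←essential
  m6: -011- ←essential
  m7: --111,-011-,0-1-1
  m9: 01--1 ←essential
  m13: 0-1-1,01--1
  m15: --111,-1-11,0-1-1,01--1
  m19: 1--11 ←essential
  m20: 1-100,101-0
  m27: -1-11,1--11
  m31: --111,-1-11,1--11
Essential: -011-, 0-1-1, 00000, 01--1, 1--11
Petrick residual → 1-100
Min cover (6 terms): b'cd + a'ce + a'b'c'd'e' + a'be + ade + acd'e'

6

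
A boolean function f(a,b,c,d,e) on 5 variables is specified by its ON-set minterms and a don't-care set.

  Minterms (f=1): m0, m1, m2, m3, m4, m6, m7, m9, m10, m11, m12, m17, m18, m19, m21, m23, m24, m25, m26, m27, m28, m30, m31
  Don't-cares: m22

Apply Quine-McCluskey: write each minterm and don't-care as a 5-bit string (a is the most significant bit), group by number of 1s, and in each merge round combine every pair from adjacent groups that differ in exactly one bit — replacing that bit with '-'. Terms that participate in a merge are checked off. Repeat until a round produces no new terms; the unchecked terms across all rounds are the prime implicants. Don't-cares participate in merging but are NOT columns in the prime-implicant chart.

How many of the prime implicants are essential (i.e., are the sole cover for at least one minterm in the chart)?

size-2^0 implicants → 00000(✓)  00001(✓)  00010(✓)  00011(✓)  00100(✓)  00110(✓)  00111(✓)  01001(✓)  01010(✓)  01011(✓)  01100(✓)  10001(✓)  10010(✓)  10011(✓)  10101(✓)  10110(✓)  10111(✓)  11000(✓)  11001(✓)  11010(✓)  11011(✓)  11100(✓)  11110(✓)  11111(✓)
size-2^1 implicants → -0001(✓)  -0010(✓)  -0011(✓)  -0110(✓)  -0111(✓)  -1001(✓)  -1010(✓)  -1011(✓)  -1100  0-001(✓)  0-010(✓)  0-011(✓)  0-100  00-00(✓)  00-10(✓)  00-11(✓)  000-0(✓)  000-1(✓)  0000-(✓)  0001-(✓)  001-0(✓)  0011-(✓)  010-1(✓)  0101-(✓)  1-001(✓)  1-010(✓)  1-011(✓)  1-110(✓)  1-111(✓)  10-01(✓)  10-10(✓)  10-11(✓)  100-1(✓)  1001-(✓)  101-1(✓)  1011-(✓)  11-00(✓)  11-10(✓)  11-11(✓)  110-0(✓)  110-1(✓)  1100-(✓)  1101-(✓)  111-0(✓)  1111-(✓)
size-2^2 implicants → --001(✓)  --010(✓)  --011(✓)  -0-10(✓)  -0-11(✓)  -00-1(✓)  -001-(✓)  -011-(✓)  -10-1(✓)  -101-(✓)  0-0-1(✓)  0-01-(✓)  00--0  00-1-(✓)  000--  1--10(✓)  1--11(✓)  1-0-1(✓)  1-01-(✓)  1-11-(✓)  10--1  10-1-(✓)  11--0  11-1-(✓)  110--
size-2^3 implicants → --0-1  --01-  -0-1-  1--1-
Unchecked terms (primes): --0-1, --01-, -0-1-, -1100, 0-100, 00--0, 000--, 1--1-, 10--1, 11--0, 110--
Minterm coverage:
  m0 ⊆ 00--0,000--
  m1 ⊆ --0-1,000--
  m2 ⊆ --01-,-0-1-,00--0,000--
  m3 ⊆ --0-1,--01-,-0-1-,000--
  m4 ⊆ 0-100,00--0
  m6 ⊆ -0-1-,00--0
  m7 ⊆ -0-1- [E]
  m9 ⊆ --0-1 [E]
  m10 ⊆ --01- [E]
  m11 ⊆ --0-1,--01-
  m12 ⊆ -1100,0-100
  m17 ⊆ --0-1,10--1
  m18 ⊆ --01-,-0-1-,1--1-
  m19 ⊆ --0-1,--01-,-0-1-,1--1-,10--1
  m21 ⊆ 10--1 [E]
  m23 ⊆ -0-1-,1--1-,10--1
  m24 ⊆ 11--0,110--
  m25 ⊆ --0-1,110--
  m26 ⊆ --01-,1--1-,11--0,110--
  m27 ⊆ --0-1,--01-,1--1-,110--
  m28 ⊆ -1100,11--0
  m30 ⊆ 1--1-,11--0
  m31 ⊆ 1--1- [E]
E = {--0-1, --01-, -0-1-, 1--1-, 10--1}

5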